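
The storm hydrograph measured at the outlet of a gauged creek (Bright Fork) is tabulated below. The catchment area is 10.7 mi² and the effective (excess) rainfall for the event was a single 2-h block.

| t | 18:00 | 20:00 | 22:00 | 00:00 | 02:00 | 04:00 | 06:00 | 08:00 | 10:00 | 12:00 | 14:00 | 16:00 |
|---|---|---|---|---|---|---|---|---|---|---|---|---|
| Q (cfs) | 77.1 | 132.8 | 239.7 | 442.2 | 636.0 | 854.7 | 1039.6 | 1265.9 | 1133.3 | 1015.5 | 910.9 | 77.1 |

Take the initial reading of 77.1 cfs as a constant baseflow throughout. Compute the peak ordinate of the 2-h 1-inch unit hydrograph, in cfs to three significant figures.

Direct runoff: 0.0, 55.7, 162.6, 365.1, 558.9, 777.6, 962.5, 1188.8, 1056.2, 938.4, 833.8, 0.0 cfs; ΣQ_DR = 6900 cfs, peak = 1188.8 cfs.
Runoff depth d = ΣQ_DR·Δt / A = 6900 × 7200 / (10.7 mi²) = 1.998 in.
The 1-inch UH is the DRH scaled by (1 in)/d, so U_p = 1188.8 × 1/1.998 = 595 cfs.

U_p ≈ 595 cfs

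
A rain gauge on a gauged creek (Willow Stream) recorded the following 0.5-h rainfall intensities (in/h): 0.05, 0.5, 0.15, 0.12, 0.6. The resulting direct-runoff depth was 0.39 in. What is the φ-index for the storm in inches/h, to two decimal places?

φ ≈ 0.16 in/h

Only the 2 blocks with intensity above φ contribute runoff: 0.5, 0.6 in/h.
Σ(I−φ)·Δt = d  ⇒  (0.5+0.6 − 2φ)·0.5 = 0.39
φ = (1.100 − 0.39/0.5) / 2 = 0.16 in/h.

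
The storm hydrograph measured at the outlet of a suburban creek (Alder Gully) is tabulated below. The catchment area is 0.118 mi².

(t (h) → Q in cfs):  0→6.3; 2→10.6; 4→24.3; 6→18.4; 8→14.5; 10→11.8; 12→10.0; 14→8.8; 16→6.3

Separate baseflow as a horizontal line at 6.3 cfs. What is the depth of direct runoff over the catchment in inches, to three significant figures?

d ≈ 1.43 in

Direct runoff: 0.0, 4.3, 18.0, 12.1, 8.2, 5.5, 3.7, 2.5, 0.0 cfs; ΣQ_DR = 54.30 cfs.
V = ΣQ_DR · Δt = 54.30 × 7200 s = 3.910 × 10^5 ft³.
Over A = 0.118 mi², depth = V / A = 1.43 in.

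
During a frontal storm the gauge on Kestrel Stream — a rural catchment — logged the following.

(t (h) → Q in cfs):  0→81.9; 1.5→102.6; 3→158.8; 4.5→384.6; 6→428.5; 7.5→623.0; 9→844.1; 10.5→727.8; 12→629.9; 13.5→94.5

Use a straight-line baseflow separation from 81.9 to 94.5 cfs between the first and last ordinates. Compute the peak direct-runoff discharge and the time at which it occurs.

Subtracting baseflow gives direct-runoff ordinates: 0.00, 19.30, 74.10, 298.50, 341.00, 534.10, 753.80, 636.10, 536.80, 0.00 cfs.
The maximum is 753.80 cfs, occurring at the reading for t = 9 h.

Q_p = 753.80 cfs at t = 9 h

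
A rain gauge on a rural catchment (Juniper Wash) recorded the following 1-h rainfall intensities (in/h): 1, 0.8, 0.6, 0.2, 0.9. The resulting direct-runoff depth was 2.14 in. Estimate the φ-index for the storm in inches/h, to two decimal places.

φ ≈ 0.29 in/h

Only the 4 blocks with intensity above φ contribute runoff: 1, 0.8, 0.6, 0.9 in/h.
Σ(I−φ)·Δt = d  ⇒  (1+0.8+0.6+0.9 − 4φ)·1 = 2.14
φ = (3.300 − 2.14/1) / 4 = 0.29 in/h.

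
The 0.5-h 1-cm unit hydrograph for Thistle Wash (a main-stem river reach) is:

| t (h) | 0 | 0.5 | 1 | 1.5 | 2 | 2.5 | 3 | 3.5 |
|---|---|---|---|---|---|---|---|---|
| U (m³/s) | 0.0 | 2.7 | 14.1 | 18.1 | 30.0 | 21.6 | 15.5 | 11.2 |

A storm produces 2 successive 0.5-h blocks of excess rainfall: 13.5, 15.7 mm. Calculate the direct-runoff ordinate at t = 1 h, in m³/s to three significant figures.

By discrete convolution, Q_j = Σ (P_i / 10 mm) · U_{j−i}.
At t = 1 h (j=2): Q = (13.5/10)·14.1 + (15.7/10)·2.7 = 23.3 m³/s.

Q ≈ 23.3 m³/s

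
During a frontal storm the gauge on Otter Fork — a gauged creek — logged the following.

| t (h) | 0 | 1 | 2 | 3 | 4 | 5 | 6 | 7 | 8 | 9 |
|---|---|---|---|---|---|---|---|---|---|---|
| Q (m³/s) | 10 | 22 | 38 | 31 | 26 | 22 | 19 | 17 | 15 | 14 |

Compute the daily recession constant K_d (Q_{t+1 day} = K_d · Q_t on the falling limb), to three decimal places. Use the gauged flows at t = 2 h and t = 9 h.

Between t = 2 h and t = 9 h the flow falls from 38 to 14 m³/s over 7×1 h = 7 h.
Per-interval ratio K = (14/38)^(1/7) = 0.8671; K_d = K^(24/1) = 0.033.

K_d ≈ 0.033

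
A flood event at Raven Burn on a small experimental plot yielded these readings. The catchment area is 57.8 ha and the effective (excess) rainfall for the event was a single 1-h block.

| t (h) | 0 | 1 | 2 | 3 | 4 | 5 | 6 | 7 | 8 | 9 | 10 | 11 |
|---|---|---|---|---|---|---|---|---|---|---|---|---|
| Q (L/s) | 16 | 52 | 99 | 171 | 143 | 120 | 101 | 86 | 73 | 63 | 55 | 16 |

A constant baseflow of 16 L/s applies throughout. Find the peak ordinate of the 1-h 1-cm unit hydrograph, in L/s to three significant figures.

Direct runoff: 0.0, 36.0, 83.0, 155.0, 127.0, 104.0, 85.0, 70.0, 57.0, 47.0, 39.0, 0.0 L/s; ΣQ_DR = 803.0 L/s, peak = 155.0 L/s.
Runoff depth d = ΣQ_DR·Δt / A = 803.0 × 3600 / (57.8 ha) = 5.001 mm.
The 1-cm UH is the DRH scaled by (10 mm)/d, so U_p = 155.0 × 10/5.001 = 310 L/s.

U_p ≈ 310 L/s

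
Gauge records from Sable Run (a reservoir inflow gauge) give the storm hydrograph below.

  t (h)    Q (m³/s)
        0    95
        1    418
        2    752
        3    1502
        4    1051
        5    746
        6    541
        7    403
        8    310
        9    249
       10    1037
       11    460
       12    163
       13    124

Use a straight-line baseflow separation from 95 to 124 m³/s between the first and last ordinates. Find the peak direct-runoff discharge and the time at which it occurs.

Q_p = 1400.31 m³/s at t = 3 h

Subtracting baseflow gives direct-runoff ordinates: 0.00, 320.77, 652.54, 1400.31, 947.08, 639.85, 432.62, 292.38, 197.15, 133.92, 919.69, 340.46, 41.23, 0.00 m³/s.
The maximum is 1400.31 m³/s, occurring at the reading for t = 3 h.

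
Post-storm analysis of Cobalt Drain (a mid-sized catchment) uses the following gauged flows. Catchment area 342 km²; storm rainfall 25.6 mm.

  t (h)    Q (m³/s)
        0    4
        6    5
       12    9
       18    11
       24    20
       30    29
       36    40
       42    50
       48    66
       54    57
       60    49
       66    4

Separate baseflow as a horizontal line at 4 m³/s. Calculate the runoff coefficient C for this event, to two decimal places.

C ≈ 0.73

ΣQ_DR = 296.0 m³/s; V = ΣQ_DR·Δt = 6.394 × 10^6 m³.
Runoff depth d = V / A = 18.69 mm.
C = d / P = 18.69 / 25.6 = 0.73.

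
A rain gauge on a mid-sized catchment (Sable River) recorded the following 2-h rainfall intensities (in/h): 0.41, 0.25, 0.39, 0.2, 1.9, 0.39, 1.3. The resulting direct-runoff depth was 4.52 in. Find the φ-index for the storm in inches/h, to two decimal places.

Only the 2 blocks with intensity above φ contribute runoff: 1.9, 1.3 in/h.
Σ(I−φ)·Δt = d  ⇒  (1.9+1.3 − 2φ)·2 = 4.52
φ = (3.200 − 4.52/2) / 2 = 0.47 in/h.

φ ≈ 0.47 in/h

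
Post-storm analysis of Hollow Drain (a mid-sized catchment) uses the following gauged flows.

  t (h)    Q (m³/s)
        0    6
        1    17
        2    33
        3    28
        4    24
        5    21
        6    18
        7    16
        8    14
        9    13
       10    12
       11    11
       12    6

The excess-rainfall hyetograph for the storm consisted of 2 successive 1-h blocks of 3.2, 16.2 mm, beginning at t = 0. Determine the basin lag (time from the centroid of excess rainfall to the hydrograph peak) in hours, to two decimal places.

t_L ≈ 0.66 h

Centroid of excess rainfall: t_c = Σ P_i·t̄_i / ΣP_i = 1.3351 h (block centres at 0.5, 1.5 h).
Hydrograph peak occurs at t = 2 h, so basin lag t_L = 2 − 1.3351 = 0.66 h.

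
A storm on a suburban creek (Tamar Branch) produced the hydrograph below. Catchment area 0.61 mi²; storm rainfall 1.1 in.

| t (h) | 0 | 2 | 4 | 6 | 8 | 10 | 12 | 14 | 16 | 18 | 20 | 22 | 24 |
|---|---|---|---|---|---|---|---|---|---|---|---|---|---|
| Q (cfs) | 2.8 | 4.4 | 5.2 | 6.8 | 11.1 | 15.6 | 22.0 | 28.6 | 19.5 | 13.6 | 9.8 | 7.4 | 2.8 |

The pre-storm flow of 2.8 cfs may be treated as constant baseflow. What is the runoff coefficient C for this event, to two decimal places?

C ≈ 0.52

ΣQ_DR = 113.2 cfs; V = ΣQ_DR·Δt = 8.150 × 10^5 ft³.
Runoff depth d = V / A = 0.5751 in.
C = d / P = 0.5751 / 1.1 = 0.52.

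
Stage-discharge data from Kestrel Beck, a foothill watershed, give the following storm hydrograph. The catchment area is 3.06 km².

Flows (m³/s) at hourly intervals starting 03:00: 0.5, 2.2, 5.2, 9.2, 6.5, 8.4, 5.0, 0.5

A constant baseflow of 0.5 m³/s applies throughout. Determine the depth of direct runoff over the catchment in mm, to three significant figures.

d ≈ 39.4 mm

Direct runoff: 0.0, 1.7, 4.7, 8.7, 6.0, 7.9, 4.5, 0.0 m³/s; ΣQ_DR = 33.50 m³/s.
V = ΣQ_DR · Δt = 33.50 × 3600 s = 1.206 × 10^5 m³.
Over A = 3.06 km², depth = V / A = 39.4 mm.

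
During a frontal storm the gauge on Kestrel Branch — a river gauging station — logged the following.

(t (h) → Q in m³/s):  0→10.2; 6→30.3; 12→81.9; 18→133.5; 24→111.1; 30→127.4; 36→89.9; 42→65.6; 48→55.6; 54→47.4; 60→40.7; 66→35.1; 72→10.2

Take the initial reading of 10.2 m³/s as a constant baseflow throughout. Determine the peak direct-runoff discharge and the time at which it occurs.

Subtracting baseflow gives direct-runoff ordinates: 0.0, 20.1, 71.7, 123.3, 100.9, 117.2, 79.7, 55.4, 45.4, 37.2, 30.5, 24.9, 0.0 m³/s.
The maximum is 123.3 m³/s, occurring at the reading for t = 18 h.

Q_p = 123.3 m³/s at t = 18 h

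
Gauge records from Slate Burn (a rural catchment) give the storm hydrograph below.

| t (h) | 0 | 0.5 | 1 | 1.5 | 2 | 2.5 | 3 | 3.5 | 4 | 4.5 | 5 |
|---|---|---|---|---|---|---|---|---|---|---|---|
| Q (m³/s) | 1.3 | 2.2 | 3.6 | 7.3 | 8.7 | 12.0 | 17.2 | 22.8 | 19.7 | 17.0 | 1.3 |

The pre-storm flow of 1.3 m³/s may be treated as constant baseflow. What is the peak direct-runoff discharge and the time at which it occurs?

Subtracting baseflow gives direct-runoff ordinates: 0.0, 0.9, 2.3, 6.0, 7.4, 10.7, 15.9, 21.5, 18.4, 15.7, 0.0 m³/s.
The maximum is 21.5 m³/s, occurring at the reading for t = 3.5 h.

Q_p = 21.5 m³/s at t = 3.5 h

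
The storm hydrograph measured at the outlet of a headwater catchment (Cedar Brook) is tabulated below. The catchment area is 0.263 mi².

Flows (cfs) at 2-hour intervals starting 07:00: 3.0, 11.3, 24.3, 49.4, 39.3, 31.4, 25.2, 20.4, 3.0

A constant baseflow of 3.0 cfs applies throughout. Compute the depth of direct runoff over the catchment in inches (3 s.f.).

Direct runoff: 0.0, 8.3, 21.3, 46.4, 36.3, 28.4, 22.2, 17.4, 0.0 cfs; ΣQ_DR = 180.3 cfs.
V = ΣQ_DR · Δt = 180.3 × 7200 s = 1.298 × 10^6 ft³.
Over A = 0.263 mi², depth = V / A = 2.12 in.

d ≈ 2.12 in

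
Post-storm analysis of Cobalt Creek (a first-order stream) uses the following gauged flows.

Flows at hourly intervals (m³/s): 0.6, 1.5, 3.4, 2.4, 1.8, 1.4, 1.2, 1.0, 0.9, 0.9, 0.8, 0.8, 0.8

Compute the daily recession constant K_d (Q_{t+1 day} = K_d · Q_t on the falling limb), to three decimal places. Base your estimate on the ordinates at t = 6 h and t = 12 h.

K_d ≈ 0.198

Between t = 6 h and t = 12 h the flow falls from 1.2 to 0.8 m³/s over 6×1 h = 6 h.
Per-interval ratio K = (0.8/1.2)^(1/6) = 0.9347; K_d = K^(24/1) = 0.198.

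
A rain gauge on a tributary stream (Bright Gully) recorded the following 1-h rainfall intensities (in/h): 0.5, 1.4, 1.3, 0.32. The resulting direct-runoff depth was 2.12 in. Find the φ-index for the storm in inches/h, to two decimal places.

φ ≈ 0.36 in/h

Only the 3 blocks with intensity above φ contribute runoff: 0.5, 1.4, 1.3 in/h.
Σ(I−φ)·Δt = d  ⇒  (0.5+1.4+1.3 − 3φ)·1 = 2.12
φ = (3.200 − 2.12/1) / 3 = 0.36 in/h.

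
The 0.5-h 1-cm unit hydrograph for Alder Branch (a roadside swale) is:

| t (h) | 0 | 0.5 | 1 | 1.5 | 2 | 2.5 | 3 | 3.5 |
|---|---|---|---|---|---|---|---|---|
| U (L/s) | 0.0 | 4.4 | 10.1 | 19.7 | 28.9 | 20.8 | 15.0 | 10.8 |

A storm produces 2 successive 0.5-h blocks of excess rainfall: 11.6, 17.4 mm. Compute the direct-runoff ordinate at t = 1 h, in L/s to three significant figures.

By discrete convolution, Q_j = Σ (P_i / 10 mm) · U_{j−i}.
At t = 1 h (j=2): Q = (11.6/10)·10.1 + (17.4/10)·4.4 = 19.4 L/s.

Q ≈ 19.4 L/s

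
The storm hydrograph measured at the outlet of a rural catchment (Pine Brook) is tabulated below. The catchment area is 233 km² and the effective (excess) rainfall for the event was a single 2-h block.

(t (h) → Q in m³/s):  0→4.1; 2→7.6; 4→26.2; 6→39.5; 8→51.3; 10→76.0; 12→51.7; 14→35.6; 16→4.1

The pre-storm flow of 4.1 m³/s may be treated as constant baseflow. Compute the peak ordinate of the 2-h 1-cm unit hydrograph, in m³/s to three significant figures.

U_p ≈ 89.8 m³/s

Direct runoff: 0.0, 3.5, 22.1, 35.4, 47.2, 71.9, 47.6, 31.5, 0.0 m³/s; ΣQ_DR = 259.2 m³/s, peak = 71.9 m³/s.
Runoff depth d = ΣQ_DR·Δt / A = 259.2 × 7200 / (233 km²) = 8.010 mm.
The 1-cm UH is the DRH scaled by (10 mm)/d, so U_p = 71.9 × 10/8.010 = 89.8 m³/s.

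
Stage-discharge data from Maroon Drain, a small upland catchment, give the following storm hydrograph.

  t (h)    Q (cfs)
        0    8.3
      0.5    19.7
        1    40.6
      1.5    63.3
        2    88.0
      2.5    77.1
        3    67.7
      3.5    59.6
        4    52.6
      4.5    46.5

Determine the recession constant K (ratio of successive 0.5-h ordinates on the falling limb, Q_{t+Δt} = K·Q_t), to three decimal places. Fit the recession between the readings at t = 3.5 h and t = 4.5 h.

Using the recession-limb readings at t = 3.5 h and t = 4.5 h: Q falls from 59.6 to 46.5 cfs over 2 intervals.
K = (Q₂/Q₁)^(1/2) = (46.5/59.6)^(1/2) = 0.883.

K ≈ 0.883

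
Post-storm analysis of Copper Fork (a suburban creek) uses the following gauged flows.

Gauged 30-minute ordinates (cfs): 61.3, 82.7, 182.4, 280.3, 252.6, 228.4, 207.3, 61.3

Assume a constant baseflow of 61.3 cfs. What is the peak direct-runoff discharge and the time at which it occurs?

Subtracting baseflow gives direct-runoff ordinates: 0.0, 21.4, 121.1, 219.0, 191.3, 167.1, 146.0, 0.0 cfs.
The maximum is 219.0 cfs, occurring at the reading for t = 1.5 h.

Q_p = 219.0 cfs at t = 1.5 h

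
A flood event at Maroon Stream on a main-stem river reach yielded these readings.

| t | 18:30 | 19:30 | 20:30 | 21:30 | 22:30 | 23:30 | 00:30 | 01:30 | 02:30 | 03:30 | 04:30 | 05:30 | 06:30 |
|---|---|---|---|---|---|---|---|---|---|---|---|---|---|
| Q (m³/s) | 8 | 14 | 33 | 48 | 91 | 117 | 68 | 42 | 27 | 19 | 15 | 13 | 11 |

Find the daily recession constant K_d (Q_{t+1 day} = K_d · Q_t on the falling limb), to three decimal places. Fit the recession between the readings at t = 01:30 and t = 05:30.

K_d ≈ 0.001

Between t = 01:30 and t = 05:30 the flow falls from 42 to 13 m³/s over 4×1 h = 4 h.
Per-interval ratio K = (13/42)^(1/4) = 0.7459; K_d = K^(24/1) = 0.001.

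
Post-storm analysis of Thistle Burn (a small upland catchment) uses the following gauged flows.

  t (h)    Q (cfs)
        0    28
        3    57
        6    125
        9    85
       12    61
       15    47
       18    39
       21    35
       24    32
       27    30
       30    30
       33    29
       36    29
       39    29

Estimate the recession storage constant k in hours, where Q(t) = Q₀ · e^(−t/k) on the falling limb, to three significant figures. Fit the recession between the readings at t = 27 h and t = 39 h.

On the falling limb, Q drops from 30 to 29 cfs between t = 27 h and t = 39 h (Δt = 12 h).
k = −Δt / ln(Q₂/Q₁) = −12 / ln(29/30) = 354 h.

k ≈ 354 h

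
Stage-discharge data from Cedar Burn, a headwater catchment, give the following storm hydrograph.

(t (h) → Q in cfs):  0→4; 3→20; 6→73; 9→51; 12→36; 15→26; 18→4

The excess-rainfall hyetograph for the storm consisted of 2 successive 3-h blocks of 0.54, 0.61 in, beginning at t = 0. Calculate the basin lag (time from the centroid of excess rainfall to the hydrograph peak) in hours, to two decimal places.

Centroid of excess rainfall: t_c = Σ P_i·t̄_i / ΣP_i = 3.0913 h (block centres at 1.5, 4.5 h).
Hydrograph peak occurs at t = 6 h, so basin lag t_L = 6 − 3.0913 = 2.91 h.

t_L ≈ 2.91 h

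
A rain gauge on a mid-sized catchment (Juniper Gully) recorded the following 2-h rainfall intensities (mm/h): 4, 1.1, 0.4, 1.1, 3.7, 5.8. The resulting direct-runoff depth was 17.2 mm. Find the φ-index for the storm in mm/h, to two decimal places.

φ ≈ 1.63 mm/h

Only the 3 blocks with intensity above φ contribute runoff: 4, 3.7, 5.8 mm/h.
Σ(I−φ)·Δt = d  ⇒  (4+3.7+5.8 − 3φ)·2 = 17.2
φ = (13.50 − 17.2/2) / 3 = 1.63 mm/h.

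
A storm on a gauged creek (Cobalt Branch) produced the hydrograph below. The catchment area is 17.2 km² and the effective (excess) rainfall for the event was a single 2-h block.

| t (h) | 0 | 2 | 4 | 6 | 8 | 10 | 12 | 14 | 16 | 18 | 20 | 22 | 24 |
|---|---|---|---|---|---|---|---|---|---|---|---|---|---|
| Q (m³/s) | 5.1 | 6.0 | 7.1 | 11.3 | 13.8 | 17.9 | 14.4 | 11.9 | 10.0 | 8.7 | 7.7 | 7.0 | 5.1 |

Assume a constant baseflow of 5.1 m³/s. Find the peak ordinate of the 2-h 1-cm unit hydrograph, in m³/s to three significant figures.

U_p ≈ 5.12 m³/s

Direct runoff: 0.0, 0.9, 2.0, 6.2, 8.7, 12.8, 9.3, 6.8, 4.9, 3.6, 2.6, 1.9, 0.0 m³/s; ΣQ_DR = 59.70 m³/s, peak = 12.8 m³/s.
Runoff depth d = ΣQ_DR·Δt / A = 59.70 × 7200 / (17.2 km²) = 24.99 mm.
The 1-cm UH is the DRH scaled by (10 mm)/d, so U_p = 12.8 × 10/24.99 = 5.12 m³/s.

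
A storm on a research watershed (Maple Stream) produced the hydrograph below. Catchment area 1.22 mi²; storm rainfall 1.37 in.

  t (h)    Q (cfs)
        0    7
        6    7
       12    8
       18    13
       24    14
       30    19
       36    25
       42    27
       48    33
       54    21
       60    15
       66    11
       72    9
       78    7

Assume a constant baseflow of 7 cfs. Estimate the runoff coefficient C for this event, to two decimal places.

ΣQ_DR = 118.0 cfs; V = ΣQ_DR·Δt = 2.549 × 10^6 ft³.
Runoff depth d = V / A = 0.8993 in.
C = d / P = 0.8993 / 1.37 = 0.66.

C ≈ 0.66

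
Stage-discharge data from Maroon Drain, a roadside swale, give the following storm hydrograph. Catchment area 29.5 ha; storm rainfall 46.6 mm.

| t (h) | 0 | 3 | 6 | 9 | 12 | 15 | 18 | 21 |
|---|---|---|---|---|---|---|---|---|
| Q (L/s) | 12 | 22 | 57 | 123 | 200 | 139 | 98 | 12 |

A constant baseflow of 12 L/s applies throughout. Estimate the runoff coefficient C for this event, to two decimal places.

ΣQ_DR = 567.0 L/s; V = ΣQ_DR·Δt = 6.124 × 10^6 L.
Runoff depth d = V / A = 20.76 mm.
C = d / P = 20.76 / 46.6 = 0.45.

C ≈ 0.45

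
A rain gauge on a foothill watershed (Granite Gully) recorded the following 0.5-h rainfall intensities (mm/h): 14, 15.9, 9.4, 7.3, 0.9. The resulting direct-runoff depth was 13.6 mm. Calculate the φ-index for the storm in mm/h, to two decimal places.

φ ≈ 4.85 mm/h

Only the 4 blocks with intensity above φ contribute runoff: 14, 15.9, 9.4, 7.3 mm/h.
Σ(I−φ)·Δt = d  ⇒  (14+15.9+9.4+7.3 − 4φ)·0.5 = 13.6
φ = (46.60 − 13.6/0.5) / 4 = 4.85 mm/h.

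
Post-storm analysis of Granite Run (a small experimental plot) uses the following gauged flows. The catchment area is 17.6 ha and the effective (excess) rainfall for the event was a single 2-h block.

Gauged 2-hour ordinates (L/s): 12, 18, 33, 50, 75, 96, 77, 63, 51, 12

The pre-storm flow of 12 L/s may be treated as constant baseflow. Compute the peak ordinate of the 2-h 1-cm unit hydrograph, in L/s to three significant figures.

Direct runoff: 0.0, 6.0, 21.0, 38.0, 63.0, 84.0, 65.0, 51.0, 39.0, 0.0 L/s; ΣQ_DR = 367.0 L/s, peak = 84.0 L/s.
Runoff depth d = ΣQ_DR·Δt / A = 367.0 × 7200 / (17.6 ha) = 15.01 mm.
The 1-cm UH is the DRH scaled by (10 mm)/d, so U_p = 84.0 × 10/15.01 = 55.9 L/s.

U_p ≈ 55.9 L/s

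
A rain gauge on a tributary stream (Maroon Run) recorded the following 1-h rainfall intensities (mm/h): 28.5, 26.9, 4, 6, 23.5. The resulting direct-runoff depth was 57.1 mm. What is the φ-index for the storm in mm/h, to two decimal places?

Only the 3 blocks with intensity above φ contribute runoff: 28.5, 26.9, 23.5 mm/h.
Σ(I−φ)·Δt = d  ⇒  (28.5+26.9+23.5 − 3φ)·1 = 57.1
φ = (78.90 − 57.1/1) / 3 = 7.27 mm/h.

φ ≈ 7.27 mm/h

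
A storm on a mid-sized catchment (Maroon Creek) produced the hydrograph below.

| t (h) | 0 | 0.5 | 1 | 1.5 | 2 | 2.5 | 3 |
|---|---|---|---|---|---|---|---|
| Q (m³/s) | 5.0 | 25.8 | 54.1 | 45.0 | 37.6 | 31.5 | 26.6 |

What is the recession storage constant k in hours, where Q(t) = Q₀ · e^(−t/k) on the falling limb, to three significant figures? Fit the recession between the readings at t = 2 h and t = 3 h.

On the falling limb, Q drops from 37.6 to 26.6 m³/s between t = 2 h and t = 3 h (Δt = 1 h).
k = −Δt / ln(Q₂/Q₁) = −1 / ln(26.6/37.6) = 2.89 h.

k ≈ 2.89 h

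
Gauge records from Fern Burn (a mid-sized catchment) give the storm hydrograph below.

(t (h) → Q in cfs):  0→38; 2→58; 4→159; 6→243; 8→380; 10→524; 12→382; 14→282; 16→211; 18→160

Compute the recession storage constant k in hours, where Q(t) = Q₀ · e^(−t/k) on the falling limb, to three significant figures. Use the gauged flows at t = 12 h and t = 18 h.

On the falling limb, Q drops from 382 to 160 cfs between t = 12 h and t = 18 h (Δt = 6 h).
k = −Δt / ln(Q₂/Q₁) = −6 / ln(160/382) = 6.89 h.

k ≈ 6.89 h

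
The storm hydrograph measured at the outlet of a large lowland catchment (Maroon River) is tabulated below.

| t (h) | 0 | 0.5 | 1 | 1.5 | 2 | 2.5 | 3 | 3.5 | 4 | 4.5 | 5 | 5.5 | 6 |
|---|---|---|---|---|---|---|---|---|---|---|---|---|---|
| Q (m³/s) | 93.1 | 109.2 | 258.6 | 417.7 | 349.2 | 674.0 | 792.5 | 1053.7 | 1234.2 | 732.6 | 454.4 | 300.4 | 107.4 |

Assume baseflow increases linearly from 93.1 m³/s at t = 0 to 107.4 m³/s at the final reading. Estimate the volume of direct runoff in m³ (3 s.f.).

Direct-runoff ordinates (Q − Q_b): 0.00, 14.91, 163.12, 321.02, 251.33, 574.94, 692.25, 952.26, 1131.57, 628.77, 349.38, 194.19, 0.00 m³/s.
ΣQ_DR = 5274 m³/s.
With Δt = 0.5 h = 1800 s, V = ΣQ_DR · Δt = 5274 × 1800 = 9.49 × 10^6 m³.

V ≈ 9.49 × 10^6 m³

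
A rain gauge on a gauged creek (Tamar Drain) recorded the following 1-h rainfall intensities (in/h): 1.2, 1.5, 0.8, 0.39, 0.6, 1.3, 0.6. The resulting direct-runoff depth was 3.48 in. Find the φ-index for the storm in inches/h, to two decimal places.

φ ≈ 0.42 in/h

Only the 6 blocks with intensity above φ contribute runoff: 1.2, 1.5, 0.8, 0.6, 1.3, 0.6 in/h.
Σ(I−φ)·Δt = d  ⇒  (1.2+1.5+0.8+0.6+1.3+0.6 − 6φ)·1 = 3.48
φ = (6.000 − 3.48/1) / 6 = 0.42 in/h.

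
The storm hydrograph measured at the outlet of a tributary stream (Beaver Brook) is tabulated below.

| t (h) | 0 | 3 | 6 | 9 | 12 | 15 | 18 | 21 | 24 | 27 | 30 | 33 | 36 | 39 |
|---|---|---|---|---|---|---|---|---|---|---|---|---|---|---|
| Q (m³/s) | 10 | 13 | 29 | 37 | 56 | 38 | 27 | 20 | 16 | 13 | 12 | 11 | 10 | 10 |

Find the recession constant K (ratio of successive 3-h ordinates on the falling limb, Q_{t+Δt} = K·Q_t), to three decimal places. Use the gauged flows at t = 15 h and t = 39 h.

K ≈ 0.846

Using the recession-limb readings at t = 15 h and t = 39 h: Q falls from 38 to 10 m³/s over 8 intervals.
K = (Q₂/Q₁)^(1/8) = (10/38)^(1/8) = 0.846.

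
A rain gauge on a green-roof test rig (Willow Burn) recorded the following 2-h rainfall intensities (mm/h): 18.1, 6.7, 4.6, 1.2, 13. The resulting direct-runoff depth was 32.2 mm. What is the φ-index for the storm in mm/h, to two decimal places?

φ ≈ 7.50 mm/h

Only the 2 blocks with intensity above φ contribute runoff: 18.1, 13 mm/h.
Σ(I−φ)·Δt = d  ⇒  (18.1+13 − 2φ)·2 = 32.2
φ = (31.10 − 32.2/2) / 2 = 7.50 mm/h.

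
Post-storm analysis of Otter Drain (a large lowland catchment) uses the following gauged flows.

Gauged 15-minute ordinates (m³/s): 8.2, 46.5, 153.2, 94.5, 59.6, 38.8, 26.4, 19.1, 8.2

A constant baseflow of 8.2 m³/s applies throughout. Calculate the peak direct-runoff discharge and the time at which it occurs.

Q_p = 145.0 m³/s at t = 0.5 h

Subtracting baseflow gives direct-runoff ordinates: 0.0, 38.3, 145.0, 86.3, 51.4, 30.6, 18.2, 10.9, 0.0 m³/s.
The maximum is 145.0 m³/s, occurring at the reading for t = 0.5 h.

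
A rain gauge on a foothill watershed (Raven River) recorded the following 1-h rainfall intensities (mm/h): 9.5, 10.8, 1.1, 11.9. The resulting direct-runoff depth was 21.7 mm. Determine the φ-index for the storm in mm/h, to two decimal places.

Only the 3 blocks with intensity above φ contribute runoff: 9.5, 10.8, 11.9 mm/h.
Σ(I−φ)·Δt = d  ⇒  (9.5+10.8+11.9 − 3φ)·1 = 21.7
φ = (32.20 − 21.7/1) / 3 = 3.50 mm/h.

φ ≈ 3.50 mm/h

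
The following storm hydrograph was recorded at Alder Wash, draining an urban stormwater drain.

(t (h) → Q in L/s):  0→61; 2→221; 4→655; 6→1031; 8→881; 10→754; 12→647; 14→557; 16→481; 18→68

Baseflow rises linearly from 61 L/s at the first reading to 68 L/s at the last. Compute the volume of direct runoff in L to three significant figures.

Direct-runoff ordinates (Q − Q_b): 0.00, 159.22, 592.44, 967.67, 816.89, 689.11, 581.33, 490.56, 413.78, 0.00 L/s.
ΣQ_DR = 4711 L/s.
With Δt = 2 h = 7200 s, V = ΣQ_DR · Δt = 4711 × 7200 = 3.39 × 10^7 L.

V ≈ 3.39 × 10^7 L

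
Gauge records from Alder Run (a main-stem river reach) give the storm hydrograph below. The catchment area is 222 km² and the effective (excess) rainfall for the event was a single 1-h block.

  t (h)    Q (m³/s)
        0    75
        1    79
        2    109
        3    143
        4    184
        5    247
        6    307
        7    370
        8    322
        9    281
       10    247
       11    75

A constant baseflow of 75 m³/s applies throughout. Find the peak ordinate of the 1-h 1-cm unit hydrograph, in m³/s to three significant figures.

U_p ≈ 118 m³/s

Direct runoff: 0.0, 4.0, 34.0, 68.0, 109.0, 172.0, 232.0, 295.0, 247.0, 206.0, 172.0, 0.0 m³/s; ΣQ_DR = 1539 m³/s, peak = 295.0 m³/s.
Runoff depth d = ΣQ_DR·Δt / A = 1539 × 3600 / (222 km²) = 24.96 mm.
The 1-cm UH is the DRH scaled by (10 mm)/d, so U_p = 295.0 × 10/24.96 = 118 m³/s.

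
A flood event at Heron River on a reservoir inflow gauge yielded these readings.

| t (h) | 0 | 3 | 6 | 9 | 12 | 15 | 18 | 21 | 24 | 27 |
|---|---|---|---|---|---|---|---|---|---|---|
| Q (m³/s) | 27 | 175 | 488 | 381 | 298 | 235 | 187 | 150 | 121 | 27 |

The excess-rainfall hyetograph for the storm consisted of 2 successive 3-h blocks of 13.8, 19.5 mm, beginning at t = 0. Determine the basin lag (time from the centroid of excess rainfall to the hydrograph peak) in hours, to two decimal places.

t_L ≈ 2.74 h

Centroid of excess rainfall: t_c = Σ P_i·t̄_i / ΣP_i = 3.2568 h (block centres at 1.5, 4.5 h).
Hydrograph peak occurs at t = 6 h, so basin lag t_L = 6 − 3.2568 = 2.74 h.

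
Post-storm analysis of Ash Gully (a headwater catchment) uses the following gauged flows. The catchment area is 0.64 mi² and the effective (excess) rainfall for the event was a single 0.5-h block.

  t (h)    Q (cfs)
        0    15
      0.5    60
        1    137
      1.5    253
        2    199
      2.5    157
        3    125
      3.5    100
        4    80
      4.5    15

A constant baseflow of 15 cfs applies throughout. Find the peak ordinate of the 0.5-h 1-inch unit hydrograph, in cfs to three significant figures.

Direct runoff: 0.0, 45.0, 122.0, 238.0, 184.0, 142.0, 110.0, 85.0, 65.0, 0.0 cfs; ΣQ_DR = 991.0 cfs, peak = 238.0 cfs.
Runoff depth d = ΣQ_DR·Δt / A = 991.0 × 1800 / (0.64 mi²) = 1.200 in.
The 1-inch UH is the DRH scaled by (1 in)/d, so U_p = 238.0 × 1/1.200 = 198 cfs.

U_p ≈ 198 cfs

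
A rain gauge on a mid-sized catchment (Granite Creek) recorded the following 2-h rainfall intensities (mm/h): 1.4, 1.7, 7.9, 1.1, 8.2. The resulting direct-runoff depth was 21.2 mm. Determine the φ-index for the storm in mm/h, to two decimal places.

Only the 2 blocks with intensity above φ contribute runoff: 7.9, 8.2 mm/h.
Σ(I−φ)·Δt = d  ⇒  (7.9+8.2 − 2φ)·2 = 21.2
φ = (16.10 − 21.2/2) / 2 = 2.75 mm/h.

φ ≈ 2.75 mm/h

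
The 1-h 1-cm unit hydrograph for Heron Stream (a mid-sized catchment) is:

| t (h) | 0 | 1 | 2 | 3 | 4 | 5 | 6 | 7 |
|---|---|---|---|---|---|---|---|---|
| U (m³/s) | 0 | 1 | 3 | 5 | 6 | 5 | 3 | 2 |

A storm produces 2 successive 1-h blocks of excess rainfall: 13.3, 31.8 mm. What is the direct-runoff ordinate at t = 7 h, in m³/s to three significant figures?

By discrete convolution, Q_j = Σ (P_i / 10 mm) · U_{j−i}.
At t = 7 h (j=7): Q = (13.3/10)·2 + (31.8/10)·3 = 12.2 m³/s.

Q ≈ 12.2 m³/s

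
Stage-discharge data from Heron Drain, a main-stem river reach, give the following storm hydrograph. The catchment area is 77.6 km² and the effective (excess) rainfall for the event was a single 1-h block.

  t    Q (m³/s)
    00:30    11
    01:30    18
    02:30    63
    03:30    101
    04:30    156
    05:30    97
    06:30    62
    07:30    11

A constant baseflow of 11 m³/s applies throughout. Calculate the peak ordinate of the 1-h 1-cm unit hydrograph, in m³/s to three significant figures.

U_p ≈ 72.5 m³/s

Direct runoff: 0.0, 7.0, 52.0, 90.0, 145.0, 86.0, 51.0, 0.0 m³/s; ΣQ_DR = 431.0 m³/s, peak = 145.0 m³/s.
Runoff depth d = ΣQ_DR·Δt / A = 431.0 × 3600 / (77.6 km²) = 19.99 mm.
The 1-cm UH is the DRH scaled by (10 mm)/d, so U_p = 145.0 × 10/19.99 = 72.5 m³/s.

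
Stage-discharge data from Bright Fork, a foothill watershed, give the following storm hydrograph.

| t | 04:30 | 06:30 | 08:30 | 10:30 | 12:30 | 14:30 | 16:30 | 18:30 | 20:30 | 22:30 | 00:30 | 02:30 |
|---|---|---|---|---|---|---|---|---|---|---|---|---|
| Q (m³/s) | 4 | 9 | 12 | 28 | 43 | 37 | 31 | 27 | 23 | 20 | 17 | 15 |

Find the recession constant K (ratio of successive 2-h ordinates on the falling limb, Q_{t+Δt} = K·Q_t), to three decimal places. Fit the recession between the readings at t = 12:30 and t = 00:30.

K ≈ 0.857

Using the recession-limb readings at t = 12:30 and t = 00:30: Q falls from 43 to 17 m³/s over 6 intervals.
K = (Q₂/Q₁)^(1/6) = (17/43)^(1/6) = 0.857.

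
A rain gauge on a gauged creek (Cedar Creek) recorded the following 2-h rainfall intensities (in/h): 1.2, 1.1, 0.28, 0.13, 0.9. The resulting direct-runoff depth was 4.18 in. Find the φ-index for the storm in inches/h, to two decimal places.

φ ≈ 0.37 in/h

Only the 3 blocks with intensity above φ contribute runoff: 1.2, 1.1, 0.9 in/h.
Σ(I−φ)·Δt = d  ⇒  (1.2+1.1+0.9 − 3φ)·2 = 4.18
φ = (3.200 − 4.18/2) / 3 = 0.37 in/h.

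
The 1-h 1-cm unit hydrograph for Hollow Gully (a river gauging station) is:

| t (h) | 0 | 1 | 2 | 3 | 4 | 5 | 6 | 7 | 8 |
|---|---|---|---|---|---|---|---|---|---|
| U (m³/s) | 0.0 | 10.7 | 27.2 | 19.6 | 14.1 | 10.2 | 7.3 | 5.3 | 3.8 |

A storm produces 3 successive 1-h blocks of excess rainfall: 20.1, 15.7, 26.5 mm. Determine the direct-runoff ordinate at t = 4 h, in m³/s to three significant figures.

By discrete convolution, Q_j = Σ (P_i / 10 mm) · U_{j−i}.
At t = 4 h (j=4): Q = (20.1/10)·14.1 + (15.7/10)·19.6 + (26.5/10)·27.2 = 131 m³/s.

Q ≈ 131 m³/s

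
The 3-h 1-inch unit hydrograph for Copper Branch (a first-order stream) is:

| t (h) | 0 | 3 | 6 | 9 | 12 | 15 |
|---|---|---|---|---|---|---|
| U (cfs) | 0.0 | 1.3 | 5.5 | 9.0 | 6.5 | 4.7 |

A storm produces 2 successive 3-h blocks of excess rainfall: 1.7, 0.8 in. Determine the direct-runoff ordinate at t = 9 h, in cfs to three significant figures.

By discrete convolution, Q_j = Σ (P_i / 1 in) · U_{j−i}.
At t = 9 h (j=3): Q = (1.7/1)·9.0 + (0.8/1)·5.5 = 19.7 cfs.

Q ≈ 19.7 cfs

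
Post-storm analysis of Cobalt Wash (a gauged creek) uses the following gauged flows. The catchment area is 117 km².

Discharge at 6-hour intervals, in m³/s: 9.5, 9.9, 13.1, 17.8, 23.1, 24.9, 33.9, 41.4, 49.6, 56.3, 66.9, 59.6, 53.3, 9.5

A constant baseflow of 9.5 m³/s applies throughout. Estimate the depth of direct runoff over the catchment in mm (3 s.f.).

d ≈ 62.0 mm

Direct runoff: 0.0, 0.4, 3.6, 8.3, 13.6, 15.4, 24.4, 31.9, 40.1, 46.8, 57.4, 50.1, 43.8, 0.0 m³/s; ΣQ_DR = 335.8 m³/s.
V = ΣQ_DR · Δt = 335.8 × 21600 s = 7.253 × 10^6 m³.
Over A = 117 km², depth = V / A = 62.0 mm.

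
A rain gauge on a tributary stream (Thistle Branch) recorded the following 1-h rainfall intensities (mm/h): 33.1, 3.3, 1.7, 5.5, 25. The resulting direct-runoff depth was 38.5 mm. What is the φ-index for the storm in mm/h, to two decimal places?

Only the 2 blocks with intensity above φ contribute runoff: 33.1, 25 mm/h.
Σ(I−φ)·Δt = d  ⇒  (33.1+25 − 2φ)·1 = 38.5
φ = (58.10 − 38.5/1) / 2 = 9.80 mm/h.

φ ≈ 9.80 mm/h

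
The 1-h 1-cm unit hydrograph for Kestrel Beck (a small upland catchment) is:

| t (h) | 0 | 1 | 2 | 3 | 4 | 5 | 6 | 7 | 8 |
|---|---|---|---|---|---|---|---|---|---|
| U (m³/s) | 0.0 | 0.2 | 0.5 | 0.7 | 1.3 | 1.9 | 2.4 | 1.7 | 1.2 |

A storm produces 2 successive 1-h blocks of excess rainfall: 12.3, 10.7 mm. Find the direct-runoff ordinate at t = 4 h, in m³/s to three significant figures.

By discrete convolution, Q_j = Σ (P_i / 10 mm) · U_{j−i}.
At t = 4 h (j=4): Q = (12.3/10)·1.3 + (10.7/10)·0.7 = 2.35 m³/s.

Q ≈ 2.35 m³/s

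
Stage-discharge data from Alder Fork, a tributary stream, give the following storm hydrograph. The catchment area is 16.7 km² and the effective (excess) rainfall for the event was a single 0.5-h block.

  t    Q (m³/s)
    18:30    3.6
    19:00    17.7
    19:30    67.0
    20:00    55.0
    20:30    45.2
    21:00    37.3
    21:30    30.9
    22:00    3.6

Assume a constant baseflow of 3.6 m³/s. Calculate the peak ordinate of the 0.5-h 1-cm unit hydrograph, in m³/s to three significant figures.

Direct runoff: 0.0, 14.1, 63.4, 51.4, 41.6, 33.7, 27.3, 0.0 m³/s; ΣQ_DR = 231.5 m³/s, peak = 63.4 m³/s.
Runoff depth d = ΣQ_DR·Δt / A = 231.5 × 1800 / (16.7 km²) = 24.95 mm.
The 1-cm UH is the DRH scaled by (10 mm)/d, so U_p = 63.4 × 10/24.95 = 25.4 m³/s.

U_p ≈ 25.4 m³/s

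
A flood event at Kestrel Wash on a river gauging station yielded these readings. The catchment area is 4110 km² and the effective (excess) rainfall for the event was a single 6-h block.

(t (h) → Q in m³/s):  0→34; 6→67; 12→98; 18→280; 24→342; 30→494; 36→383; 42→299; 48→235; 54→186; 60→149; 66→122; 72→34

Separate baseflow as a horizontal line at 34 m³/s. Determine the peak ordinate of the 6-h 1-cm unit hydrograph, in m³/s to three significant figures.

U_p ≈ 384 m³/s

Direct runoff: 0.0, 33.0, 64.0, 246.0, 308.0, 460.0, 349.0, 265.0, 201.0, 152.0, 115.0, 88.0, 0.0 m³/s; ΣQ_DR = 2281 m³/s, peak = 460.0 m³/s.
Runoff depth d = ΣQ_DR·Δt / A = 2281 × 21600 / (4110 km²) = 11.99 mm.
The 1-cm UH is the DRH scaled by (10 mm)/d, so U_p = 460.0 × 10/11.99 = 384 m³/s.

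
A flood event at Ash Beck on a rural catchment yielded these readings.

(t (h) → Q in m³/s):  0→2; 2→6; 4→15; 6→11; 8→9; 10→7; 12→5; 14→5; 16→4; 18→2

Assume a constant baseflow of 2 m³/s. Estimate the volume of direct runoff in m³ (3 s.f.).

Direct-runoff ordinates (Q − Q_b): 0.0, 4.0, 13.0, 9.0, 7.0, 5.0, 3.0, 3.0, 2.0, 0.0 m³/s.
ΣQ_DR = 46.00 m³/s.
With Δt = 2 h = 7200 s, V = ΣQ_DR · Δt = 46.00 × 7200 = 3.31 × 10^5 m³.

V ≈ 3.31 × 10^5 m³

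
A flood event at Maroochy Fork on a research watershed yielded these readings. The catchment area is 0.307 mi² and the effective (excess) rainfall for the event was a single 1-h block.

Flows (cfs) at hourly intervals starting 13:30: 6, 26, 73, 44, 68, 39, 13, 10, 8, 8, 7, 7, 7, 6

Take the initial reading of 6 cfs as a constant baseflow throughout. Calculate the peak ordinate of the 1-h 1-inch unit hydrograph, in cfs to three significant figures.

U_p ≈ 55.8 cfs

Direct runoff: 0.0, 20.0, 67.0, 38.0, 62.0, 33.0, 7.0, 4.0, 2.0, 2.0, 1.0, 1.0, 1.0, 0.0 cfs; ΣQ_DR = 238.0 cfs, peak = 67.0 cfs.
Runoff depth d = ΣQ_DR·Δt / A = 238.0 × 3600 / (0.307 mi²) = 1.201 in.
The 1-inch UH is the DRH scaled by (1 in)/d, so U_p = 67.0 × 1/1.201 = 55.8 cfs.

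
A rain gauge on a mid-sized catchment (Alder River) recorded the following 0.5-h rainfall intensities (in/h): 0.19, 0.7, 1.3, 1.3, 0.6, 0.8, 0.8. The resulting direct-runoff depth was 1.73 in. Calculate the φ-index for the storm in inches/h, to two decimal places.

Only the 6 blocks with intensity above φ contribute runoff: 0.7, 1.3, 1.3, 0.6, 0.8, 0.8 in/h.
Σ(I−φ)·Δt = d  ⇒  (0.7+1.3+1.3+0.6+0.8+0.8 − 6φ)·0.5 = 1.73
φ = (5.500 − 1.73/0.5) / 6 = 0.34 in/h.

φ ≈ 0.34 in/h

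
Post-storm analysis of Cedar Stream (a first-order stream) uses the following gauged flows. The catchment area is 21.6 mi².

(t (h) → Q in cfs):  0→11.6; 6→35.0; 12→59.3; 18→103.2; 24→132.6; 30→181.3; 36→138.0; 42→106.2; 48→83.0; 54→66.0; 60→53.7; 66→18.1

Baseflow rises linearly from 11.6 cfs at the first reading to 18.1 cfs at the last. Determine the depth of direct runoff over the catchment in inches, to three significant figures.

Direct runoff: 0.00, 22.81, 46.52, 89.83, 118.64, 166.75, 122.85, 90.46, 66.67, 49.08, 36.19, 0.00 cfs; ΣQ_DR = 809.8 cfs.
V = ΣQ_DR · Δt = 809.8 × 21600 s = 1.749 × 10^7 ft³.
Over A = 21.6 mi², depth = V / A = 0.349 in.

d ≈ 0.349 in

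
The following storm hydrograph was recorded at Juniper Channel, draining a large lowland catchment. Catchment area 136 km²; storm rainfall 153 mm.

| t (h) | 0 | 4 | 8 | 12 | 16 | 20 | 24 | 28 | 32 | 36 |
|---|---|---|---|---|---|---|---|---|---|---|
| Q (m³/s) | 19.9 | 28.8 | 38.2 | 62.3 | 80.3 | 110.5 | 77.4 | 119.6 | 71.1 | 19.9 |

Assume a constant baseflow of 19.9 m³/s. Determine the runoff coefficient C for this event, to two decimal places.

ΣQ_DR = 429.0 m³/s; V = ΣQ_DR·Δt = 6.178 × 10^6 m³.
Runoff depth d = V / A = 45.42 mm.
C = d / P = 45.42 / 153 = 0.30.

C ≈ 0.30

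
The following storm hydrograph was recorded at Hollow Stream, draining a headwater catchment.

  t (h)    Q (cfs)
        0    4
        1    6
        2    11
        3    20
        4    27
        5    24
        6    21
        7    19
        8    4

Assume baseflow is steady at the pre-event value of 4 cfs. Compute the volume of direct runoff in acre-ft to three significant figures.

V ≈ 8.26 acre-ft

Direct-runoff ordinates (Q − Q_b): 0.0, 2.0, 7.0, 16.0, 23.0, 20.0, 17.0, 15.0, 0.0 cfs.
ΣQ_DR = 100.0 cfs.
With Δt = 1 h = 3600 s, V = ΣQ_DR · Δt = 100.0 × 3600 = 3.60 × 10^5 ft³ = 8.26 acre-ft.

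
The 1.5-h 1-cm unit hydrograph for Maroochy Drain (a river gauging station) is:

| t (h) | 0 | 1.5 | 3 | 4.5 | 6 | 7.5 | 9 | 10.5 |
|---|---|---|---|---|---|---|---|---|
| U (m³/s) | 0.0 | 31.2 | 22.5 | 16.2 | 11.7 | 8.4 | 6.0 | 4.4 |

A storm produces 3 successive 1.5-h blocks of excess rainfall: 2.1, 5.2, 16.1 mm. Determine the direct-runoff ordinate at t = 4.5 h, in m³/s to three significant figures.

Q ≈ 65.3 m³/s

By discrete convolution, Q_j = Σ (P_i / 10 mm) · U_{j−i}.
At t = 4.5 h (j=3): Q = (2.1/10)·16.2 + (5.2/10)·22.5 + (16.1/10)·31.2 = 65.3 m³/s.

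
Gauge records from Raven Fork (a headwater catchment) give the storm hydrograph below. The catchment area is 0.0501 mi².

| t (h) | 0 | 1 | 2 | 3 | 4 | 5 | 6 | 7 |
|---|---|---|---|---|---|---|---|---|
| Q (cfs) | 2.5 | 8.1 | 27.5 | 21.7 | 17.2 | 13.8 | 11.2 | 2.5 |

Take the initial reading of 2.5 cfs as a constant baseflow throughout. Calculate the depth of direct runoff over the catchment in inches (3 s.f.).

d ≈ 2.61 in

Direct runoff: 0.0, 5.6, 25.0, 19.2, 14.7, 11.3, 8.7, 0.0 cfs; ΣQ_DR = 84.50 cfs.
V = ΣQ_DR · Δt = 84.50 × 3600 s = 3.042 × 10^5 ft³.
Over A = 0.0501 mi², depth = V / A = 2.61 in.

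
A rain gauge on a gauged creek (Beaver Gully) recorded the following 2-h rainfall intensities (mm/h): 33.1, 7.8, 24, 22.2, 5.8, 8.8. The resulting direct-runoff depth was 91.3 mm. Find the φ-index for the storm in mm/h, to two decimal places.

Only the 3 blocks with intensity above φ contribute runoff: 33.1, 24, 22.2 mm/h.
Σ(I−φ)·Δt = d  ⇒  (33.1+24+22.2 − 3φ)·2 = 91.3
φ = (79.30 − 91.3/2) / 3 = 11.22 mm/h.

φ ≈ 11.22 mm/h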